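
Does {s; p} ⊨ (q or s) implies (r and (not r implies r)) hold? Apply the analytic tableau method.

No

Initial set: {s; p; not ((q or s) implies (r and (not r implies r)))}.
not ((q or s) implies (r and (not r implies r))): α-rule — add (q or s), not (r and (not r implies r)).
(q or s): β-rule — branch into q  //  s.
  branch 1 (add q):
    not (r and (not r implies r)): β-rule — branch into not r  //  not (not r implies r).
      branch 1.1 (add not r):
        ○ open, literals {p=1, q=1, r=0, s=1}.
      branch 1.2 (add not (not r implies r)):
        not (not r implies r): α-rule — add not r, not r.
        ○ open, literals {p=1, q=1, r=0, s=1}.
  branch 2 (add s):
    not (r and (not r implies r)): β-rule — branch into not r  //  not (not r implies r).
      branch 2.1 (add not r):
        ○ open, literals {p=1, r=0, s=1}.
      branch 2.2 (add not (not r implies r)):
        not (not r implies r): α-rule — add not r, not r.
        ○ open, literals {p=1, r=0, s=1}.
0 branches closed, 4 open.
An open branch gives a countermodel: p=1, q=1, r=0, s=1 (unmentioned atoms arbitrary); the premises hold there but the conclusion fails.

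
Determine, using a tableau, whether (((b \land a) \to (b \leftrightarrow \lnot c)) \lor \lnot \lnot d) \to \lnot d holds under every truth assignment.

Assume the negation and expand:
Initial set: {\lnot ((((b \land a) \to (b \leftrightarrow \lnot c)) \lor \lnot \lnot d) \to \lnot d)}.
\lnot ((((b \land a) \to (b \leftrightarrow \lnot c)) \lor \lnot \lnot d) \to \lnot d): α-rule — add (((b \land a) \to (b \leftrightarrow \lnot c)) \lor \lnot \lnot d), \lnot \lnot d.
(((b \land a) \to (b \leftrightarrow \lnot c)) \lor \lnot \lnot d): β-rule — branch into ((b \land a) \to (b \leftrightarrow \lnot c))  //  \lnot \lnot d.
  branch 1 (add ((b \land a) \to (b \leftrightarrow \lnot c))):
    ((b \land a) \to (b \leftrightarrow \lnot c)): β-rule — branch into \lnot (b \land a)  //  (b \leftrightarrow \lnot c).
      branch 1.1 (add \lnot (b \land a)):
        \lnot (b \land a): β-rule — branch into \lnot b  //  \lnot a.
          branch 1.1.1 (add \lnot b):
            ○ open, literals {b=false, d=true}.
          branch 1.1.2 (add \lnot a):
            ○ open, literals {a=false, d=true}.
      branch 1.2 (add (b \leftrightarrow \lnot c)):
        (b \leftrightarrow \lnot c): β-rule — branch into b, \lnot c  //  \lnot b, \lnot \lnot c.
          branch 1.2.1 (add b, \lnot c):
            ○ open, literals {b=true, c=false, d=true}.
          branch 1.2.2 (add \lnot b, \lnot \lnot c):
            ○ open, literals {b=false, c=true, d=true}.
  branch 2 (add \lnot \lnot d):
    \lnot \lnot d: drop double negation, giving d.
    ○ open, literals {d=true}.
0 branches closed, 5 open.
An open branch gives a countermodel: b=false, d=true (unmentioned atoms arbitrary); under it the original formula is false.

Not valid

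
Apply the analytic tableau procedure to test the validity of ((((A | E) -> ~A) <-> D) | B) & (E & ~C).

Assume the negation and expand:
Initial set: {~(((((A | E) -> ~A) <-> D) | B) & (E & ~C))}.
~(((((A | E) -> ~A) <-> D) | B) & (E & ~C)): β-rule — branch into ~((((A | E) -> ~A) <-> D) | B)  //  ~(E & ~C).
  branch 1 (add ~((((A | E) -> ~A) <-> D) | B)):
    ~((((A | E) -> ~A) <-> D) | B): α-rule — add ~(((A | E) -> ~A) <-> D), ~B.
    ~(((A | E) -> ~A) <-> D): β-rule — branch into ((A | E) -> ~A), ~D  //  ~((A | E) -> ~A), D.
      branch 1.1 (add ((A | E) -> ~A), ~D):
        ((A | E) -> ~A): β-rule — branch into ~(A | E)  //  ~A.
          branch 1.1.1 (add ~(A | E)):
            ~(A | E): α-rule — add ~A, ~E.
            ○ open, literals {A=0, B=0, D=0, E=0}.
          branch 1.1.2 (add ~A):
            ○ open, literals {A=0, B=0, D=0}.
      branch 1.2 (add ~((A | E) -> ~A), D):
        ~((A | E) -> ~A): α-rule — add (A | E), ~~A.
        (A | E): β-rule — branch into A  //  E.
          branch 1.2.1 (add A):
            ○ open, literals {A=1, B=0, D=1}.
          branch 1.2.2 (add E):
            ○ open, literals {A=1, B=0, D=1, E=1}.
  branch 2 (add ~(E & ~C)):
    ~(E & ~C): β-rule — branch into ~E  //  ~~C.
      branch 2.1 (add ~E):
        ○ open, literals {E=0}.
      branch 2.2 (add ~~C):
        ○ open, literals {C=1}.
0 branches closed, 6 open.
An open branch gives a countermodel: A=0, B=0, D=0, E=0 (unmentioned atoms arbitrary); under it the original formula is false.

Not valid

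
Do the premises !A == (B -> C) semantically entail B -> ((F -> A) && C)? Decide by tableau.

No

Initial set: {(!A == (B -> C)); !(B -> ((F -> A) && C))}.
!(B -> ((F -> A) && C)): α-rule — add B, !((F -> A) && C).
(!A == (B -> C)): β-rule — branch into !A, (B -> C)  //  !!A, !(B -> C).
  branch 1 (add !A, (B -> C)):
    !((F -> A) && C): β-rule — branch into !(F -> A)  //  !C.
      branch 1.1 (add !(F -> A)):
        !(F -> A): α-rule — add F, !A.
        (B -> C): β-rule — branch into !B  //  C.
          branch 1.1.1 (add !B):
            × closes — contains both B and !B.
          branch 1.1.2 (add C):
            ○ open, literals {A=0, B=1, C=1, F=1}.
      branch 1.2 (add !C):
        (B -> C): β-rule — branch into !B  //  C.
          branch 1.2.1 (add !B):
            × closes — contains both B and !B.
          branch 1.2.2 (add C):
            × closes — contains both C and !C.
  branch 2 (add !!A, !(B -> C)):
    !(B -> C): α-rule — add B, !C.
    !((F -> A) && C): β-rule — branch into !(F -> A)  //  !C.
      branch 2.1 (add !(F -> A)):
        !(F -> A): α-rule — add F, !A.
        × closes — contains both A and !A.
      branch 2.2 (add !C):
        ○ open, literals {A=1, B=1, C=0}.
4 branches closed, 2 open.
An open branch gives a countermodel: A=0, B=1, C=1, F=1 (unmentioned atoms arbitrary); the premises hold there but the conclusion fails.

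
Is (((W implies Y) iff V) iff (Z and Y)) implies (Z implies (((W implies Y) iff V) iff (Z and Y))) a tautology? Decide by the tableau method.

Valid

Assume the negation and expand:
Initial set: {not ((((W implies Y) iff V) iff (Z and Y)) implies (Z implies (((W implies Y) iff V) iff (Z and Y))))}.
not ((((W implies Y) iff V) iff (Z and Y)) implies (Z implies (((W implies Y) iff V) iff (Z and Y)))): α-rule — add (((W implies Y) iff V) iff (Z and Y)), not (Z implies (((W implies Y) iff V) iff (Z and Y))).
not (Z implies (((W implies Y) iff V) iff (Z and Y))): α-rule — add Z, not (((W implies Y) iff V) iff (Z and Y)).
(((W implies Y) iff V) iff (Z and Y)): β-rule — branch into ((W implies Y) iff V), (Z and Y)  //  not ((W implies Y) iff V), not (Z and Y).
  branch 1 (add ((W implies Y) iff V), (Z and Y)):
    (Z and Y): α-rule — add Z, Y.
    not (((W implies Y) iff V) iff (Z and Y)): β-rule — branch into ((W implies Y) iff V), not (Z and Y)  //  not ((W implies Y) iff V), (Z and Y).
      branch 1.1 (add ((W implies Y) iff V), not (Z and Y)):
        ((W implies Y) iff V): β-rule — branch into (W implies Y), V  //  not (W implies Y), not V.
          branch 1.1.1 (add (W implies Y), V):
            ((W implies Y) iff V): β-rule — branch into (W implies Y), V  //  not (W implies Y), not V.
              branch 1.1.1.1 (add (W implies Y), V):
                not (Z and Y): β-rule — branch into not Z  //  not Y.
                  branch 1.1.1.1.1 (add not Z):
                    × closes — contains both Z and not Z.
                  branch 1.1.1.1.2 (add not Y):
                    × closes — contains both Y and not Y.
              branch 1.1.1.2 (add not (W implies Y), not V):
                × closes — contains both V and not V.
          branch 1.1.2 (add not (W implies Y), not V):
            not (W implies Y): α-rule — add W, not Y.
            × closes — contains both Y and not Y.
      branch 1.2 (add not ((W implies Y) iff V), (Z and Y)):
        (Z and Y): α-rule — add Z, Y.
        ((W implies Y) iff V): β-rule — branch into (W implies Y), V  //  not (W implies Y), not V.
          branch 1.2.1 (add (W implies Y), V):
            not ((W implies Y) iff V): β-rule — branch into (W implies Y), not V  //  not (W implies Y), V.
              branch 1.2.1.1 (add (W implies Y), not V):
                × closes — contains both V and not V.
              branch 1.2.1.2 (add not (W implies Y), V):
                not (W implies Y): α-rule — add W, not Y.
                × closes — contains both Y and not Y.
          branch 1.2.2 (add not (W implies Y), not V):
            not (W implies Y): α-rule — add W, not Y.
            × closes — contains both Y and not Y.
  branch 2 (add not ((W implies Y) iff V), not (Z and Y)):
    not (((W implies Y) iff V) iff (Z and Y)): β-rule — branch into ((W implies Y) iff V), not (Z and Y)  //  not ((W implies Y) iff V), (Z and Y).
      branch 2.1 (add ((W implies Y) iff V), not (Z and Y)):
        not ((W implies Y) iff V): β-rule — branch into (W implies Y), not V  //  not (W implies Y), V.
          branch 2.1.1 (add (W implies Y), not V):
            not (Z and Y): β-rule — branch into not Z  //  not Y.
              branch 2.1.1.1 (add not Z):
                × closes — contains both Z and not Z.
              branch 2.1.1.2 (add not Y):
                ((W implies Y) iff V): β-rule — branch into (W implies Y), V  //  not (W implies Y), not V.
                  branch 2.1.1.2.1 (add (W implies Y), V):
                    × closes — contains both V and not V.
                  branch 2.1.1.2.2 (add not (W implies Y), not V):
                    not (W implies Y): α-rule — add W, not Y.
                    not (Z and Y): β-rule — branch into not Z  //  not Y.
                      branch 2.1.1.2.2.1 (add not Z):
                        × closes — contains both Z and not Z.
                      branch 2.1.1.2.2.2 (add not Y):
                        (W implies Y): β-rule — branch into not W  //  Y.
                          branch 2.1.1.2.2.2.1 (add not W):
                            × closes — contains both W and not W.
                          branch 2.1.1.2.2.2.2 (add Y):
                            × closes — contains both Y and not Y.
          branch 2.1.2 (add not (W implies Y), V):
            not (W implies Y): α-rule — add W, not Y.
            not (Z and Y): β-rule — branch into not Z  //  not Y.
              branch 2.1.2.1 (add not Z):
                × closes — contains both Z and not Z.
              branch 2.1.2.2 (add not Y):
                ((W implies Y) iff V): β-rule — branch into (W implies Y), V  //  not (W implies Y), not V.
                  branch 2.1.2.2.1 (add (W implies Y), V):
                    not (Z and Y): β-rule — branch into not Z  //  not Y.
                      branch 2.1.2.2.1.1 (add not Z):
                        × closes — contains both Z and not Z.
                      branch 2.1.2.2.1.2 (add not Y):
                        (W implies Y): β-rule — branch into not W  //  Y.
                          branch 2.1.2.2.1.2.1 (add not W):
                            × closes — contains both W and not W.
                          branch 2.1.2.2.1.2.2 (add Y):
                            × closes — contains both Y and not Y.
                  branch 2.1.2.2.2 (add not (W implies Y), not V):
                    × closes — contains both V and not V.
      branch 2.2 (add not ((W implies Y) iff V), (Z and Y)):
        (Z and Y): α-rule — add Z, Y.
        not ((W implies Y) iff V): β-rule — branch into (W implies Y), not V  //  not (W implies Y), V.
          branch 2.2.1 (add (W implies Y), not V):
            not (Z and Y): β-rule — branch into not Z  //  not Y.
              branch 2.2.1.1 (add not Z):
                × closes — contains both Z and not Z.
              branch 2.2.1.2 (add not Y):
                × closes — contains both Y and not Y.
          branch 2.2.2 (add not (W implies Y), V):
            not (W implies Y): α-rule — add W, not Y.
            × closes — contains both Y and not Y.
All 20 branches close.
Every branch closed, so the negation is unsatisfiable and the formula is valid.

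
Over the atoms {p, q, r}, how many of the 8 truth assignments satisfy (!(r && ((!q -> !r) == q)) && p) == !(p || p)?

2

Initial set: {T ((!(r && ((!q -> !r) == q)) && p) == !(p || p))}.
T ((!(r && ((!q -> !r) == q)) && p) == !(p || p)): β-rule — branch into T (!(r && ((!q -> !r) == q)) && p), T !(p || p)  //  F (!(r && ((!q -> !r) == q)) && p), F !(p || p).
  branch 1 (add T (!(r && ((!q -> !r) == q)) && p), T !(p || p)):
    T (!(r && ((!q -> !r) == q)) && p): α-rule — add T !(r && ((!q -> !r) == q)), T p.
    T !(p || p): α-rule — add F p, F p.
    × closes — contains both p and !p.
  branch 2 (add F (!(r && ((!q -> !r) == q)) && p), F !(p || p)):
    F (!(r && ((!q -> !r) == q)) && p): β-rule — branch into F !(r && ((!q -> !r) == q))  //  F p.
      branch 2.1 (add F !(r && ((!q -> !r) == q))):
        F !(r && ((!q -> !r) == q)): α-rule — add T r, T ((!q -> !r) == q).
        F !(p || p): β-rule — branch into T p  //  T p.
          branch 2.1.1 (add T p):
            T ((!q -> !r) == q): β-rule — branch into T (!q -> !r), T q  //  F (!q -> !r), F q.
              branch 2.1.1.1 (add T (!q -> !r), T q):
                T (!q -> !r): β-rule — branch into F !q  //  T !r.
                  branch 2.1.1.1.1 (add F !q):
                    ○ open, literals {p=T, q=T, r=T}.
                  branch 2.1.1.1.2 (add T !r):
                    × closes — contains both r and !r.
              branch 2.1.1.2 (add F (!q -> !r), F q):
                F (!q -> !r): α-rule — add T !q, F !r.
                ○ open, literals {p=T, q=F, r=T}.
          branch 2.1.2 (add T p):
            T ((!q -> !r) == q): β-rule — branch into T (!q -> !r), T q  //  F (!q -> !r), F q.
              branch 2.1.2.1 (add T (!q -> !r), T q):
                T (!q -> !r): β-rule — branch into F !q  //  T !r.
                  branch 2.1.2.1.1 (add F !q):
                    ○ open, literals {p=T, q=T, r=T}.
                  branch 2.1.2.1.2 (add T !r):
                    × closes — contains both r and !r.
              branch 2.1.2.2 (add F (!q -> !r), F q):
                F (!q -> !r): α-rule — add T !q, F !r.
                ○ open, literals {p=T, q=F, r=T}.
      branch 2.2 (add F p):
        F !(p || p): β-rule — branch into T p  //  T p.
          branch 2.2.1 (add T p):
            × closes — contains both p and !p.
          branch 2.2.2 (add T p):
            × closes — contains both p and !p.
5 branches closed, 4 open.
Each open branch fixes some atoms; the unmentioned ones are free. Counting distinct full assignments: branch {p=T, q=T, r=T} (none free) contributes 1 new; branch {p=T, q=F, r=T} (none free) contributes 1 new; branch {p=T, q=T, r=T} (none free) contributes 0 new; branch {p=T, q=F, r=T} (none free) contributes 0 new. Total: 2.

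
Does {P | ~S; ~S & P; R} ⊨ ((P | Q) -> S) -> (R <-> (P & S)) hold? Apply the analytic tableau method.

Yes

Initial set: {(P | ~S); (~S & P); R; ~(((P | Q) -> S) -> (R <-> (P & S)))}.
(~S & P): α-rule — add ~S, P.
~(((P | Q) -> S) -> (R <-> (P & S))): α-rule — add ((P | Q) -> S), ~(R <-> (P & S)).
(P | ~S): β-rule — branch into P  //  ~S.
  branch 1 (add P):
    ((P | Q) -> S): β-rule — branch into ~(P | Q)  //  S.
      branch 1.1 (add ~(P | Q)):
        ~(P | Q): α-rule — add ~P, ~Q.
        × closes — contains both P and ~P.
      branch 1.2 (add S):
        × closes — contains both S and ~S.
  branch 2 (add ~S):
    ((P | Q) -> S): β-rule — branch into ~(P | Q)  //  S.
      branch 2.1 (add ~(P | Q)):
        ~(P | Q): α-rule — add ~P, ~Q.
        × closes — contains both P and ~P.
      branch 2.2 (add S):
        × closes — contains both S and ~S.
All 4 branches close.
Every branch closed, so the premises entail the conclusion.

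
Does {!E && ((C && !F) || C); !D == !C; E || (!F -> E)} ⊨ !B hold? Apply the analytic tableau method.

Initial set: {(!E && ((C && !F) || C)); (!D == !C); (E || (!F -> E)); !!B}.
(!E && ((C && !F) || C)): α-rule — add !E, ((C && !F) || C).
(!D == !C): β-rule — branch into !D, !C  //  !!D, !!C.
  branch 1 (add !D, !C):
    (E || (!F -> E)): β-rule — branch into E  //  (!F -> E).
      branch 1.1 (add E):
        × closes — contains both E and !E.
      branch 1.2 (add (!F -> E)):
        ((C && !F) || C): β-rule — branch into (C && !F)  //  C.
          branch 1.2.1 (add (C && !F)):
            (C && !F): α-rule — add C, !F.
            × closes — contains both C and !C.
          branch 1.2.2 (add C):
            × closes — contains both C and !C.
  branch 2 (add !!D, !!C):
    (E || (!F -> E)): β-rule — branch into E  //  (!F -> E).
      branch 2.1 (add E):
        × closes — contains both E and !E.
      branch 2.2 (add (!F -> E)):
        ((C && !F) || C): β-rule — branch into (C && !F)  //  C.
          branch 2.2.1 (add (C && !F)):
            (C && !F): α-rule — add C, !F.
            (!F -> E): β-rule — branch into !!F  //  E.
              branch 2.2.1.1 (add !!F):
                × closes — contains both F and !F.
              branch 2.2.1.2 (add E):
                × closes — contains both E and !E.
          branch 2.2.2 (add C):
            (!F -> E): β-rule — branch into !!F  //  E.
              branch 2.2.2.1 (add !!F):
                ○ open, literals {B=T, C=T, D=T, E=F, F=T}.
              branch 2.2.2.2 (add E):
                × closes — contains both E and !E.
7 branches closed, 1 open.
An open branch gives a countermodel: B=T, C=T, D=T, E=F, F=T (unmentioned atoms arbitrary); the premises hold there but the conclusion fails.

No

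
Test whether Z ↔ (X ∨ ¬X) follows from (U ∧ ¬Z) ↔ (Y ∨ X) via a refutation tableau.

No

Initial set: {((U ∧ ¬Z) ↔ (Y ∨ X)); ¬(Z ↔ (X ∨ ¬X))}.
((U ∧ ¬Z) ↔ (Y ∨ X)): β-rule — branch into (U ∧ ¬Z), (Y ∨ X)  //  ¬(U ∧ ¬Z), ¬(Y ∨ X).
  branch 1 (add (U ∧ ¬Z), (Y ∨ X)):
    (U ∧ ¬Z): α-rule — add U, ¬Z.
    ¬(Z ↔ (X ∨ ¬X)): β-rule — branch into Z, ¬(X ∨ ¬X)  //  ¬Z, (X ∨ ¬X).
      branch 1.1 (add Z, ¬(X ∨ ¬X)):
        × closes — contains both Z and ¬Z.
      branch 1.2 (add ¬Z, (X ∨ ¬X)):
        (Y ∨ X): β-rule — branch into Y  //  X.
          branch 1.2.1 (add Y):
            (X ∨ ¬X): β-rule — branch into X  //  ¬X.
              branch 1.2.1.1 (add X):
                ○ open, literals {U=T, X=T, Y=T, Z=F}.
              branch 1.2.1.2 (add ¬X):
                ○ open, literals {U=T, X=F, Y=T, Z=F}.
          branch 1.2.2 (add X):
            (X ∨ ¬X): β-rule — branch into X  //  ¬X.
              branch 1.2.2.1 (add X):
                ○ open, literals {U=T, X=T, Z=F}.
              branch 1.2.2.2 (add ¬X):
                × closes — contains both X and ¬X.
  branch 2 (add ¬(U ∧ ¬Z), ¬(Y ∨ X)):
    ¬(Y ∨ X): α-rule — add ¬Y, ¬X.
    ¬(Z ↔ (X ∨ ¬X)): β-rule — branch into Z, ¬(X ∨ ¬X)  //  ¬Z, (X ∨ ¬X).
      branch 2.1 (add Z, ¬(X ∨ ¬X)):
        ¬(X ∨ ¬X): α-rule — add ¬X, ¬¬X.
        × closes — contains both X and ¬X.
      branch 2.2 (add ¬Z, (X ∨ ¬X)):
        ¬(U ∧ ¬Z): β-rule — branch into ¬U  //  ¬¬Z.
          branch 2.2.1 (add ¬U):
            (X ∨ ¬X): β-rule — branch into X  //  ¬X.
              branch 2.2.1.1 (add X):
                × closes — contains both X and ¬X.
              branch 2.2.1.2 (add ¬X):
                ○ open, literals {U=F, X=F, Y=F, Z=F}.
          branch 2.2.2 (add ¬¬Z):
            × closes — contains both Z and ¬Z.
5 branches closed, 4 open.
An open branch gives a countermodel: U=T, X=T, Y=T, Z=F (unmentioned atoms arbitrary); the premises hold there but the conclusion fails.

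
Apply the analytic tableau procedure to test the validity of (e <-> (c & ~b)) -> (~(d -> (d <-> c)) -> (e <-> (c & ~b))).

Valid

Assume the negation and expand:
Initial set: {F ((e <-> (c & ~b)) -> (~(d -> (d <-> c)) -> (e <-> (c & ~b))))}.
F ((e <-> (c & ~b)) -> (~(d -> (d <-> c)) -> (e <-> (c & ~b)))): α-rule — add T (e <-> (c & ~b)), F (~(d -> (d <-> c)) -> (e <-> (c & ~b))).
F (~(d -> (d <-> c)) -> (e <-> (c & ~b))): α-rule — add T ~(d -> (d <-> c)), F (e <-> (c & ~b)).
T ~(d -> (d <-> c)): α-rule — add T d, F (d <-> c).
T (e <-> (c & ~b)): β-rule — branch into T e, T (c & ~b)  //  F e, F (c & ~b).
  branch 1 (add T e, T (c & ~b)):
    T (c & ~b): α-rule — add T c, T ~b.
    F (e <-> (c & ~b)): β-rule — branch into T e, F (c & ~b)  //  F e, T (c & ~b).
      branch 1.1 (add T e, F (c & ~b)):
        F (d <-> c): β-rule — branch into T d, F c  //  F d, T c.
          branch 1.1.1 (add T d, F c):
            × closes — contains both c and ~c.
          branch 1.1.2 (add F d, T c):
            × closes — contains both d and ~d.
      branch 1.2 (add F e, T (c & ~b)):
        × closes — contains both e and ~e.
  branch 2 (add F e, F (c & ~b)):
    F (e <-> (c & ~b)): β-rule — branch into T e, F (c & ~b)  //  F e, T (c & ~b).
      branch 2.1 (add T e, F (c & ~b)):
        × closes — contains both e and ~e.
      branch 2.2 (add F e, T (c & ~b)):
        T (c & ~b): α-rule — add T c, T ~b.
        F (d <-> c): β-rule — branch into T d, F c  //  F d, T c.
          branch 2.2.1 (add T d, F c):
            × closes — contains both c and ~c.
          branch 2.2.2 (add F d, T c):
            × closes — contains both d and ~d.
All 6 branches close.
Every branch closed, so the negation is unsatisfiable and the formula is valid.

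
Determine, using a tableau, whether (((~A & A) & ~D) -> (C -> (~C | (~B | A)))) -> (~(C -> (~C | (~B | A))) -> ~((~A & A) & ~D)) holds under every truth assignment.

Valid

Assume the negation and expand:
Initial set: {~((((~A & A) & ~D) -> (C -> (~C | (~B | A)))) -> (~(C -> (~C | (~B | A))) -> ~((~A & A) & ~D)))}.
~((((~A & A) & ~D) -> (C -> (~C | (~B | A)))) -> (~(C -> (~C | (~B | A))) -> ~((~A & A) & ~D))): α-rule — add (((~A & A) & ~D) -> (C -> (~C | (~B | A)))), ~(~(C -> (~C | (~B | A))) -> ~((~A & A) & ~D)).
~(~(C -> (~C | (~B | A))) -> ~((~A & A) & ~D)): α-rule — add ~(C -> (~C | (~B | A))), ~~((~A & A) & ~D).
~(C -> (~C | (~B | A))): α-rule — add C, ~(~C | (~B | A)).
~~((~A & A) & ~D): α-rule — add (~A & A), ~D.
~(~C | (~B | A)): α-rule — add ~~C, ~(~B | A).
(~A & A): α-rule — add ~A, A.
× closes — contains both A and ~A.
All 1 branch closes.
Every branch closed, so the negation is unsatisfiable and the formula is valid.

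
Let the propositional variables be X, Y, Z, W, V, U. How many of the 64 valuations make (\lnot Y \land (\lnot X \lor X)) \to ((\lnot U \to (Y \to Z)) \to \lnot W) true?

48

Initial set: {((\lnot Y \land (\lnot X \lor X)) \to ((\lnot U \to (Y \to Z)) \to \lnot W))}.
((\lnot Y \land (\lnot X \lor X)) \to ((\lnot U \to (Y \to Z)) \to \lnot W)): β-rule — branch into \lnot (\lnot Y \land (\lnot X \lor X))  //  ((\lnot U \to (Y \to Z)) \to \lnot W).
  branch 1 (add \lnot (\lnot Y \land (\lnot X \lor X))):
    \lnot (\lnot Y \land (\lnot X \lor X)): β-rule — branch into \lnot \lnot Y  //  \lnot (\lnot X \lor X).
      branch 1.1 (add \lnot \lnot Y):
        ○ open, literals {Y=1}.
      branch 1.2 (add \lnot (\lnot X \lor X)):
        \lnot (\lnot X \lor X): α-rule — add \lnot \lnot X, \lnot X.
        × closes — contains both X and \lnot X.
  branch 2 (add ((\lnot U \to (Y \to Z)) \to \lnot W)):
    ((\lnot U \to (Y \to Z)) \to \lnot W): β-rule — branch into \lnot (\lnot U \to (Y \to Z))  //  \lnot W.
      branch 2.1 (add \lnot (\lnot U \to (Y \to Z))):
        \lnot (\lnot U \to (Y \to Z)): α-rule — add \lnot U, \lnot (Y \to Z).
        \lnot (Y \to Z): α-rule — add Y, \lnot Z.
        ○ open, literals {U=0, Y=1, Z=0}.
      branch 2.2 (add \lnot W):
        ○ open, literals {W=0}.
1 branch closed, 3 open.
Each open branch fixes some atoms; the unmentioned ones are free. Counting distinct full assignments: branch {Y=1} (X, Z, W, V, U) contributes 32 new; branch {U=0, Y=1, Z=0} (X, W, V) contributes 0 new; branch {W=0} (X, Y, Z, V, U) contributes 16 new. Total: 48.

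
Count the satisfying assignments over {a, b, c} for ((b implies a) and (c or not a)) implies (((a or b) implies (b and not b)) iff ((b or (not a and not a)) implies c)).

5

Initial set: {(((b implies a) and (c or not a)) implies (((a or b) implies (b and not b)) iff ((b or (not a and not a)) implies c)))}.
(((b implies a) and (c or not a)) implies (((a or b) implies (b and not b)) iff ((b or (not a and not a)) implies c))): β-rule — branch into not ((b implies a) and (c or not a))  //  (((a or b) implies (b and not b)) iff ((b or (not a and not a)) implies c)).
  branch 1 (add not ((b implies a) and (c or not a))):
    not ((b implies a) and (c or not a)): β-rule — branch into not (b implies a)  //  not (c or not a).
      branch 1.1 (add not (b implies a)):
        not (b implies a): α-rule — add b, not a.
        ○ open, literals {a=0, b=1}.
      branch 1.2 (add not (c or not a)):
        not (c or not a): α-rule — add not c, not not a.
        ○ open, literals {a=1, c=0}.
  branch 2 (add (((a or b) implies (b and not b)) iff ((b or (not a and not a)) implies c))):
    (((a or b) implies (b and not b)) iff ((b or (not a and not a)) implies c)): β-rule — branch into ((a or b) implies (b and not b)), ((b or (not a and not a)) implies c)  //  not ((a or b) implies (b and not b)), not ((b or (not a and not a)) implies c).
      branch 2.1 (add ((a or b) implies (b and not b)), ((b or (not a and not a)) implies c)):
        ((a or b) implies (b and not b)): β-rule — branch into not (a or b)  //  (b and not b).
          branch 2.1.1 (add not (a or b)):
            not (a or b): α-rule — add not a, not b.
            ((b or (not a and not a)) implies c): β-rule — branch into not (b or (not a and not a))  //  c.
              branch 2.1.1.1 (add not (b or (not a and not a))):
                not (b or (not a and not a)): α-rule — add not b, not (not a and not a).
                not (not a and not a): β-rule — branch into not not a  //  not not a.
                  branch 2.1.1.1.1 (add not not a):
                    × closes — contains both a and not a.
                  branch 2.1.1.1.2 (add not not a):
                    × closes — contains both a and not a.
              branch 2.1.1.2 (add c):
                ○ open, literals {a=0, b=0, c=1}.
          branch 2.1.2 (add (b and not b)):
            (b and not b): α-rule — add b, not b.
            × closes — contains both b and not b.
      branch 2.2 (add not ((a or b) implies (b and not b)), not ((b or (not a and not a)) implies c)):
        not ((a or b) implies (b and not b)): α-rule — add (a or b), not (b and not b).
        not ((b or (not a and not a)) implies c): α-rule — add (b or (not a and not a)), not c.
        (a or b): β-rule — branch into a  //  b.
          branch 2.2.1 (add a):
            not (b and not b): β-rule — branch into not b  //  not not b.
              branch 2.2.1.1 (add not b):
                (b or (not a and not a)): β-rule — branch into b  //  (not a and not a).
                  branch 2.2.1.1.1 (add b):
                    × closes — contains both b and not b.
                  branch 2.2.1.1.2 (add (not a and not a)):
                    (not a and not a): α-rule — add not a, not a.
                    × closes — contains both a and not a.
              branch 2.2.1.2 (add not not b):
                (b or (not a and not a)): β-rule — branch into b  //  (not a and not a).
                  branch 2.2.1.2.1 (add b):
                    ○ open, literals {a=1, b=1, c=0}.
                  branch 2.2.1.2.2 (add (not a and not a)):
                    (not a and not a): α-rule — add not a, not a.
                    × closes — contains both a and not a.
          branch 2.2.2 (add b):
            not (b and not b): β-rule — branch into not b  //  not not b.
              branch 2.2.2.1 (add not b):
                × closes — contains both b and not b.
              branch 2.2.2.2 (add not not b):
                (b or (not a and not a)): β-rule — branch into b  //  (not a and not a).
                  branch 2.2.2.2.1 (add b):
                    ○ open, literals {b=1, c=0}.
                  branch 2.2.2.2.2 (add (not a and not a)):
                    (not a and not a): α-rule — add not a, not a.
                    ○ open, literals {a=0, b=1, c=0}.
7 branches closed, 6 open.
Each open branch fixes some atoms; the unmentioned ones are free. Counting distinct full assignments: branch {a=0, b=1} (c) contributes 2 new; branch {a=1, c=0} (b) contributes 2 new; branch {a=0, b=0, c=1} (none free) contributes 1 new; branch {a=1, b=1, c=0} (none free) contributes 0 new; branch {b=1, c=0} (a) contributes 0 new; branch {a=0, b=1, c=0} (none free) contributes 0 new. Total: 5.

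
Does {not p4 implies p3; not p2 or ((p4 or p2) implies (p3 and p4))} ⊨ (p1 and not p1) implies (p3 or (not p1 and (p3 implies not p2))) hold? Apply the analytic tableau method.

Yes

Initial set: {(not p4 implies p3); (not p2 or ((p4 or p2) implies (p3 and p4))); not ((p1 and not p1) implies (p3 or (not p1 and (p3 implies not p2))))}.
not ((p1 and not p1) implies (p3 or (not p1 and (p3 implies not p2)))): α-rule — add (p1 and not p1), not (p3 or (not p1 and (p3 implies not p2))).
(p1 and not p1): α-rule — add p1, not p1.
× closes — contains both p1 and not p1.
All 1 branch closes.
Every branch closed, so the premises entail the conclusion.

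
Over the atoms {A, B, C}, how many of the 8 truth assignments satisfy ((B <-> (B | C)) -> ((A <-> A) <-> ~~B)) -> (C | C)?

Initial set: {(((B <-> (B | C)) -> ((A <-> A) <-> ~~B)) -> (C | C))}.
(((B <-> (B | C)) -> ((A <-> A) <-> ~~B)) -> (C | C)): β-rule — branch into ~((B <-> (B | C)) -> ((A <-> A) <-> ~~B))  //  (C | C).
  branch 1 (add ~((B <-> (B | C)) -> ((A <-> A) <-> ~~B))):
    ~((B <-> (B | C)) -> ((A <-> A) <-> ~~B)): α-rule — add (B <-> (B | C)), ~((A <-> A) <-> ~~B).
    (B <-> (B | C)): β-rule — branch into B, (B | C)  //  ~B, ~(B | C).
      branch 1.1 (add B, (B | C)):
        ~((A <-> A) <-> ~~B): β-rule — branch into (A <-> A), ~~~B  //  ~(A <-> A), ~~B.
          branch 1.1.1 (add (A <-> A), ~~~B):
            ~~~B: drop double negation, giving ~B.
            × closes — contains both B and ~B.
          branch 1.1.2 (add ~(A <-> A), ~~B):
            ~~B: drop double negation, giving B.
            (B | C): β-rule — branch into B  //  C.
              branch 1.1.2.1 (add B):
                ~(A <-> A): β-rule — branch into A, ~A  //  ~A, A.
                  branch 1.1.2.1.1 (add A, ~A):
                    × closes — contains both A and ~A.
                  branch 1.1.2.1.2 (add ~A, A):
                    × closes — contains both A and ~A.
              branch 1.1.2.2 (add C):
                ~(A <-> A): β-rule — branch into A, ~A  //  ~A, A.
                  branch 1.1.2.2.1 (add A, ~A):
                    × closes — contains both A and ~A.
                  branch 1.1.2.2.2 (add ~A, A):
                    × closes — contains both A and ~A.
      branch 1.2 (add ~B, ~(B | C)):
        ~(B | C): α-rule — add ~B, ~C.
        ~((A <-> A) <-> ~~B): β-rule — branch into (A <-> A), ~~~B  //  ~(A <-> A), ~~B.
          branch 1.2.1 (add (A <-> A), ~~~B):
            ~~~B: drop double negation, giving ~B.
            (A <-> A): β-rule — branch into A, A  //  ~A, ~A.
              branch 1.2.1.1 (add A, A):
                ○ open, literals {A=1, B=0, C=0}.
              branch 1.2.1.2 (add ~A, ~A):
                ○ open, literals {A=0, B=0, C=0}.
          branch 1.2.2 (add ~(A <-> A), ~~B):
            ~~B: drop double negation, giving B.
            × closes — contains both B and ~B.
  branch 2 (add (C | C)):
    (C | C): β-rule — branch into C  //  C.
      branch 2.1 (add C):
        ○ open, literals {C=1}.
      branch 2.2 (add C):
        ○ open, literals {C=1}.
6 branches closed, 4 open.
Each open branch fixes some atoms; the unmentioned ones are free. Counting distinct full assignments: branch {A=1, B=0, C=0} (none free) contributes 1 new; branch {A=0, B=0, C=0} (none free) contributes 1 new; branch {C=1} (A, B) contributes 4 new; branch {C=1} (A, B) contributes 0 new. Total: 6.

6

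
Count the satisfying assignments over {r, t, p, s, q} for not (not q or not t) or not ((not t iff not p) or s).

Initial set: {(not (not q or not t) or not ((not t iff not p) or s))}.
(not (not q or not t) or not ((not t iff not p) or s)): β-rule — branch into not (not q or not t)  //  not ((not t iff not p) or s).
  branch 1 (add not (not q or not t)):
    not (not q or not t): α-rule — add not not q, not not t.
    ○ open, literals {q=T, t=T}.
  branch 2 (add not ((not t iff not p) or s)):
    not ((not t iff not p) or s): α-rule — add not (not t iff not p), not s.
    not (not t iff not p): β-rule — branch into not t, not not p  //  not not t, not p.
      branch 2.1 (add not t, not not p):
        ○ open, literals {p=T, s=F, t=F}.
      branch 2.2 (add not not t, not p):
        ○ open, literals {p=F, s=F, t=T}.
0 branches closed, 3 open.
Each open branch fixes some atoms; the unmentioned ones are free. Counting distinct full assignments: branch {q=T, t=T} (r, p, s) contributes 8 new; branch {p=T, s=F, t=F} (r, q) contributes 4 new; branch {p=F, s=F, t=T} (r, q) contributes 2 new. Total: 14.

14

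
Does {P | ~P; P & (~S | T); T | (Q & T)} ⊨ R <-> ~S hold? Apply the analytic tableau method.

No

Initial set: {T (P | ~P); T (P & (~S | T)); T (T | (Q & T)); F (R <-> ~S)}.
T (P & (~S | T)): α-rule — add T P, T (~S | T).
T (P | ~P): β-rule — branch into T P  //  T ~P.
  branch 1 (add T P):
    T (T | (Q & T)): β-rule — branch into T T  //  T (Q & T).
      branch 1.1 (add T T):
        F (R <-> ~S): β-rule — branch into T R, F ~S  //  F R, T ~S.
          branch 1.1.1 (add T R, F ~S):
            T (~S | T): β-rule — branch into T ~S  //  T T.
              branch 1.1.1.1 (add T ~S):
                × closes — contains both S and ~S.
              branch 1.1.1.2 (add T T):
                ○ open, literals {P=1, R=1, S=1, T=1}.
          branch 1.1.2 (add F R, T ~S):
            T (~S | T): β-rule — branch into T ~S  //  T T.
              branch 1.1.2.1 (add T ~S):
                ○ open, literals {P=1, R=0, S=0, T=1}.
              branch 1.1.2.2 (add T T):
                ○ open, literals {P=1, R=0, S=0, T=1}.
      branch 1.2 (add T (Q & T)):
        T (Q & T): α-rule — add T Q, T T.
        F (R <-> ~S): β-rule — branch into T R, F ~S  //  F R, T ~S.
          branch 1.2.1 (add T R, F ~S):
            T (~S | T): β-rule — branch into T ~S  //  T T.
              branch 1.2.1.1 (add T ~S):
                × closes — contains both S and ~S.
              branch 1.2.1.2 (add T T):
                ○ open, literals {P=1, Q=1, R=1, S=1, T=1}.
          branch 1.2.2 (add F R, T ~S):
            T (~S | T): β-rule — branch into T ~S  //  T T.
              branch 1.2.2.1 (add T ~S):
                ○ open, literals {P=1, Q=1, R=0, S=0, T=1}.
              branch 1.2.2.2 (add T T):
                ○ open, literals {P=1, Q=1, R=0, S=0, T=1}.
  branch 2 (add T ~P):
    × closes — contains both P and ~P.
3 branches closed, 6 open.
An open branch gives a countermodel: P=1, R=1, S=1, T=1 (unmentioned atoms arbitrary); the premises hold there but the conclusion fails.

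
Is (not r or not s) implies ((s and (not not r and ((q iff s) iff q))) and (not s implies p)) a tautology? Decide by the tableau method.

Assume the negation and expand:
Initial set: {not ((not r or not s) implies ((s and (not not r and ((q iff s) iff q))) and (not s implies p)))}.
not ((not r or not s) implies ((s and (not not r and ((q iff s) iff q))) and (not s implies p))): α-rule — add (not r or not s), not ((s and (not not r and ((q iff s) iff q))) and (not s implies p)).
(not r or not s): β-rule — branch into not r  //  not s.
  branch 1 (add not r):
    not ((s and (not not r and ((q iff s) iff q))) and (not s implies p)): β-rule — branch into not (s and (not not r and ((q iff s) iff q)))  //  not (not s implies p).
      branch 1.1 (add not (s and (not not r and ((q iff s) iff q)))):
        not (s and (not not r and ((q iff s) iff q))): β-rule — branch into not s  //  not (not not r and ((q iff s) iff q)).
          branch 1.1.1 (add not s):
            ○ open, literals {r=0, s=0}.
          branch 1.1.2 (add not (not not r and ((q iff s) iff q))):
            not (not not r and ((q iff s) iff q)): β-rule — branch into not not not r  //  not ((q iff s) iff q).
              branch 1.1.2.1 (add not not not r):
                not not not r: drop double negation, giving not r.
                ○ open, literals {r=0}.
              branch 1.1.2.2 (add not ((q iff s) iff q)):
                not ((q iff s) iff q): β-rule — branch into (q iff s), not q  //  not (q iff s), q.
                  branch 1.1.2.2.1 (add (q iff s), not q):
                    (q iff s): β-rule — branch into q, s  //  not q, not s.
                      branch 1.1.2.2.1.1 (add q, s):
                        × closes — contains both q and not q.
                      branch 1.1.2.2.1.2 (add not q, not s):
                        ○ open, literals {q=0, r=0, s=0}.
                  branch 1.1.2.2.2 (add not (q iff s), q):
                    not (q iff s): β-rule — branch into q, not s  //  not q, s.
                      branch 1.1.2.2.2.1 (add q, not s):
                        ○ open, literals {q=1, r=0, s=0}.
                      branch 1.1.2.2.2.2 (add not q, s):
                        × closes — contains both q and not q.
      branch 1.2 (add not (not s implies p)):
        not (not s implies p): α-rule — add not s, not p.
        ○ open, literals {p=0, r=0, s=0}.
  branch 2 (add not s):
    not ((s and (not not r and ((q iff s) iff q))) and (not s implies p)): β-rule — branch into not (s and (not not r and ((q iff s) iff q)))  //  not (not s implies p).
      branch 2.1 (add not (s and (not not r and ((q iff s) iff q)))):
        not (s and (not not r and ((q iff s) iff q))): β-rule — branch into not s  //  not (not not r and ((q iff s) iff q)).
          branch 2.1.1 (add not s):
            ○ open, literals {s=0}.
          branch 2.1.2 (add not (not not r and ((q iff s) iff q))):
            not (not not r and ((q iff s) iff q)): β-rule — branch into not not not r  //  not ((q iff s) iff q).
              branch 2.1.2.1 (add not not not r):
                not not not r: drop double negation, giving not r.
                ○ open, literals {r=0, s=0}.
              branch 2.1.2.2 (add not ((q iff s) iff q)):
                not ((q iff s) iff q): β-rule — branch into (q iff s), not q  //  not (q iff s), q.
                  branch 2.1.2.2.1 (add (q iff s), not q):
                    (q iff s): β-rule — branch into q, s  //  not q, not s.
                      branch 2.1.2.2.1.1 (add q, s):
                        × closes — contains both q and not q.
                      branch 2.1.2.2.1.2 (add not q, not s):
                        ○ open, literals {q=0, s=0}.
                  branch 2.1.2.2.2 (add not (q iff s), q):
                    not (q iff s): β-rule — branch into q, not s  //  not q, s.
                      branch 2.1.2.2.2.1 (add q, not s):
                        ○ open, literals {q=1, s=0}.
                      branch 2.1.2.2.2.2 (add not q, s):
                        × closes — contains both q and not q.
      branch 2.2 (add not (not s implies p)):
        not (not s implies p): α-rule — add not s, not p.
        ○ open, literals {p=0, s=0}.
4 branches closed, 10 open.
An open branch gives a countermodel: r=0, s=0 (unmentioned atoms arbitrary); under it the original formula is false.

Not valid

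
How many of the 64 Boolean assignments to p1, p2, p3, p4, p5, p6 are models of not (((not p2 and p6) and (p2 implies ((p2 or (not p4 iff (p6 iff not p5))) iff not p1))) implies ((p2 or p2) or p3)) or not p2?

32

Initial set: {T (not (((not p2 and p6) and (p2 implies ((p2 or (not p4 iff (p6 iff not p5))) iff not p1))) implies ((p2 or p2) or p3)) or not p2)}.
T (not (((not p2 and p6) and (p2 implies ((p2 or (not p4 iff (p6 iff not p5))) iff not p1))) implies ((p2 or p2) or p3)) or not p2): β-rule — branch into T not (((not p2 and p6) and (p2 implies ((p2 or (not p4 iff (p6 iff not p5))) iff not p1))) implies ((p2 or p2) or p3))  //  T not p2.
  branch 1 (add T not (((not p2 and p6) and (p2 implies ((p2 or (not p4 iff (p6 iff not p5))) iff not p1))) implies ((p2 or p2) or p3))):
    T not (((not p2 and p6) and (p2 implies ((p2 or (not p4 iff (p6 iff not p5))) iff not p1))) implies ((p2 or p2) or p3)): α-rule — add T ((not p2 and p6) and (p2 implies ((p2 or (not p4 iff (p6 iff not p5))) iff not p1))), F ((p2 or p2) or p3).
    T ((not p2 and p6) and (p2 implies ((p2 or (not p4 iff (p6 iff not p5))) iff not p1))): α-rule — add T (not p2 and p6), T (p2 implies ((p2 or (not p4 iff (p6 iff not p5))) iff not p1)).
    F ((p2 or p2) or p3): α-rule — add F (p2 or p2), F p3.
    T (not p2 and p6): α-rule — add T not p2, T p6.
    F (p2 or p2): α-rule — add F p2, F p2.
    T (p2 implies ((p2 or (not p4 iff (p6 iff not p5))) iff not p1)): β-rule — branch into F p2  //  T ((p2 or (not p4 iff (p6 iff not p5))) iff not p1).
      branch 1.1 (add F p2):
        ○ open, literals {p2=F, p3=F, p6=T}.
      branch 1.2 (add T ((p2 or (not p4 iff (p6 iff not p5))) iff not p1)):
        T ((p2 or (not p4 iff (p6 iff not p5))) iff not p1): β-rule — branch into T (p2 or (not p4 iff (p6 iff not p5))), T not p1  //  F (p2 or (not p4 iff (p6 iff not p5))), F not p1.
          branch 1.2.1 (add T (p2 or (not p4 iff (p6 iff not p5))), T not p1):
            T (p2 or (not p4 iff (p6 iff not p5))): β-rule — branch into T p2  //  T (not p4 iff (p6 iff not p5)).
              branch 1.2.1.1 (add T p2):
                × closes — contains both p2 and not p2.
              branch 1.2.1.2 (add T (not p4 iff (p6 iff not p5))):
                T (not p4 iff (p6 iff not p5)): β-rule — branch into T not p4, T (p6 iff not p5)  //  F not p4, F (p6 iff not p5).
                  branch 1.2.1.2.1 (add T not p4, T (p6 iff not p5)):
                    T (p6 iff not p5): β-rule — branch into T p6, T not p5  //  F p6, F not p5.
                      branch 1.2.1.2.1.1 (add T p6, T not p5):
                        ○ open, literals {p1=F, p2=F, p3=F, p4=F, p5=F, p6=T}.
                      branch 1.2.1.2.1.2 (add F p6, F not p5):
                        × closes — contains both p6 and not p6.
                  branch 1.2.1.2.2 (add F not p4, F (p6 iff not p5)):
                    F (p6 iff not p5): β-rule — branch into T p6, F not p5  //  F p6, T not p5.
                      branch 1.2.1.2.2.1 (add T p6, F not p5):
                        ○ open, literals {p1=F, p2=F, p3=F, p4=T, p5=T, p6=T}.
                      branch 1.2.1.2.2.2 (add F p6, T not p5):
                        × closes — contains both p6 and not p6.
          branch 1.2.2 (add F (p2 or (not p4 iff (p6 iff not p5))), F not p1):
            F (p2 or (not p4 iff (p6 iff not p5))): α-rule — add F p2, F (not p4 iff (p6 iff not p5)).
            F (not p4 iff (p6 iff not p5)): β-rule — branch into T not p4, F (p6 iff not p5)  //  F not p4, T (p6 iff not p5).
              branch 1.2.2.1 (add T not p4, F (p6 iff not p5)):
                F (p6 iff not p5): β-rule — branch into T p6, F not p5  //  F p6, T not p5.
                  branch 1.2.2.1.1 (add T p6, F not p5):
                    ○ open, literals {p1=T, p2=F, p3=F, p4=F, p5=T, p6=T}.
                  branch 1.2.2.1.2 (add F p6, T not p5):
                    × closes — contains both p6 and not p6.
              branch 1.2.2.2 (add F not p4, T (p6 iff not p5)):
                T (p6 iff not p5): β-rule — branch into T p6, T not p5  //  F p6, F not p5.
                  branch 1.2.2.2.1 (add T p6, T not p5):
                    ○ open, literals {p1=T, p2=F, p3=F, p4=T, p5=F, p6=T}.
                  branch 1.2.2.2.2 (add F p6, F not p5):
                    × closes — contains both p6 and not p6.
  branch 2 (add T not p2):
    ○ open, literals {p2=F}.
5 branches closed, 6 open.
Each open branch fixes some atoms; the unmentioned ones are free. Counting distinct full assignments: branch {p2=F, p3=F, p6=T} (p1, p4, p5) contributes 8 new; branch {p1=F, p2=F, p3=F, p4=F, p5=F, p6=T} (none free) contributes 0 new; branch {p1=F, p2=F, p3=F, p4=T, p5=T, p6=T} (none free) contributes 0 new; branch {p1=T, p2=F, p3=F, p4=F, p5=T, p6=T} (none free) contributes 0 new; branch {p1=T, p2=F, p3=F, p4=T, p5=F, p6=T} (none free) contributes 0 new; branch {p2=F} (p1, p3, p4, p5, p6) contributes 24 new. Total: 32.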